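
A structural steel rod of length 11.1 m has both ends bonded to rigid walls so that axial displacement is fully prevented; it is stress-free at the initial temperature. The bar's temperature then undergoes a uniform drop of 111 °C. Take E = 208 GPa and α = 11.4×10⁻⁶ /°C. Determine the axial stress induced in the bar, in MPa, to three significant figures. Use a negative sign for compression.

263 MPa

Free thermal expansion αLΔT = 11.4e-6 · 11100 · -111 = -14.05 mm.
The walls impose strain ε = −(-14.05)/11100 = 1.2654e-03; σ = Eε = 208000 · 1.2654e-03 = 263.2 MPa.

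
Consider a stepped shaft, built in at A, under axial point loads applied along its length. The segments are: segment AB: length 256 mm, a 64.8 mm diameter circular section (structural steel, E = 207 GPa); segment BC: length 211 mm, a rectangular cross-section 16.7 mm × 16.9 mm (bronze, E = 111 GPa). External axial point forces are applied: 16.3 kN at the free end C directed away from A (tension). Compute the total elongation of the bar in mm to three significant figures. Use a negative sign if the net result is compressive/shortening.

0.116 mm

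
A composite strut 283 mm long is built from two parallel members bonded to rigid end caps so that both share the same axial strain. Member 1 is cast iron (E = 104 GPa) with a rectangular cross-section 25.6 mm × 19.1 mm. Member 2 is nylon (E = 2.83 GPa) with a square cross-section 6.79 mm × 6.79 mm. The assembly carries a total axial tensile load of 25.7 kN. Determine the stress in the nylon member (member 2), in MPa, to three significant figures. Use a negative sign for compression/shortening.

1.43 MPa

A_1 = 489 mm².
A_2 = 46.1 mm².
Equal strain + equilibrium ⇒ each member carries load in proportion to AE: A₁E₁ = 50850000 N, A₂E₂ = 130500 N, ΣAE = 50980000 N.
σ₂ = P·E₂/ΣAE = 25700·2830/50980000 = 1.427 MPa.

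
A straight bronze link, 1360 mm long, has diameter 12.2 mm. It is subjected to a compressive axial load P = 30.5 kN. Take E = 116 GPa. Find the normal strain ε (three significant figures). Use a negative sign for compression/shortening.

A = 116.9 mm².
σ = N/A = -260.9 MPa; ε = σ/E = -260.9/116000 = -2.249e-03.

-0.00225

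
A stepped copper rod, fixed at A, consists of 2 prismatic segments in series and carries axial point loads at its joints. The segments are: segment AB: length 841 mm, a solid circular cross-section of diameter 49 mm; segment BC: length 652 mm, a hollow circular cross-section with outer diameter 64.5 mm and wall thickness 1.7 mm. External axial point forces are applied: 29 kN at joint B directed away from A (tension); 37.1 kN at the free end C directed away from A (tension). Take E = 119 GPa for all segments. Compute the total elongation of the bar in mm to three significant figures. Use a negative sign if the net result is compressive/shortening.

0.854 mm

Internal axial forces (sectioning from the free end, tension +): N_BC = 37.1 kN, N_AB = 66.1 kN.
A_AB = 1886 mm².
A_BC = 335.4 mm².
δ_AB = 66100·841/(1886·119000) = 0.2477 mm
δ_BC = 37100·652/(335.4·119000) = 0.6061 mm
δ = Σδ_i = 0.8538 mm.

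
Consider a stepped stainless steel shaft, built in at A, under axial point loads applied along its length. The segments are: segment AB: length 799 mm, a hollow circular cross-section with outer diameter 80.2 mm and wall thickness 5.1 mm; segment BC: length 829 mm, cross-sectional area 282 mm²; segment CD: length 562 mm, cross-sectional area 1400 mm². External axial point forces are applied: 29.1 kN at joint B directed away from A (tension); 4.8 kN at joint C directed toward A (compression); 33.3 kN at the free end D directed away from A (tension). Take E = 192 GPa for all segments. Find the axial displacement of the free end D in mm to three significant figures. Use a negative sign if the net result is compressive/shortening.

0.705 mm

Internal axial forces (sectioning from the free end, tension +): N_CD = 33.3 kN, N_BC = 28.5 kN, N_AB = 57.6 kN.
A_AB = 1203 mm².
δ_AB = 57600·799/(1203·192000) = 0.1992 mm
δ_BC = 28500·829/(282·192000) = 0.4364 mm
δ_CD = 33300·562/(1400·192000) = 0.06962 mm
δ = Σδ_i = 0.7052 mm.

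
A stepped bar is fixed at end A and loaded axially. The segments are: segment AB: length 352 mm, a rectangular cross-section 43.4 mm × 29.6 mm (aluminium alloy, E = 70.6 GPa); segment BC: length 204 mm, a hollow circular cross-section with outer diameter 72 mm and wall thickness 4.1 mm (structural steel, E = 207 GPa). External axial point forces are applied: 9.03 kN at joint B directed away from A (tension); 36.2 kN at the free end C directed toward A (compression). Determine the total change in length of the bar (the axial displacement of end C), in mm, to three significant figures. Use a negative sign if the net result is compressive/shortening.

-0.146 mm

Internal axial forces (sectioning from the free end, tension +): N_BC = -36.2 kN, N_AB = -27.17 kN.
A_AB = 1285 mm².
A_BC = 874.6 mm².
δ_AB = -27170·352/(1285·70600) = -0.1054 mm
δ_BC = -36200·204/(874.6·207000) = -0.04079 mm
δ = Σδ_i = -0.1462 mm.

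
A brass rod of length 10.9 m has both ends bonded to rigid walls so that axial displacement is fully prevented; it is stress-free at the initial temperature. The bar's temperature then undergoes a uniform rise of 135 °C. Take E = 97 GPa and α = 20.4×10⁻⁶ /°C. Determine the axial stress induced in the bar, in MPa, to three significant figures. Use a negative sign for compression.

-267 MPa

Free thermal expansion αLΔT = 20.4e-6 · 10900 · 135 = 30.02 mm.
The walls impose strain ε = −(30.02)/10900 = -2.7540e-03; σ = Eε = 97000 · -2.7540e-03 = -267.1 MPa.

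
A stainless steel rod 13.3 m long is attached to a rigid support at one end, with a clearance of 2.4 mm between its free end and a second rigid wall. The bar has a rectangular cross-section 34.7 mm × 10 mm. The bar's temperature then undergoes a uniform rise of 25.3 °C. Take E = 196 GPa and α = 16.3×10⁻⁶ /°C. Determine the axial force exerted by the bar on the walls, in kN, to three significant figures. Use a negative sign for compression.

-15.8 kN

Free thermal expansion αLΔT = 16.3e-6 · 13300 · 25.3 = 5.485 mm.
The walls engage after the gap closes; constrained expansion = 5.485 − 2.4 = 3.085 mm.
The walls impose strain ε = −(3.085)/13300 = -2.3194e-04; σ = Eε = 196000 · -2.3194e-04 = -45.46 MPa.
Wall reaction R = σ·A = -45.46·347 = -15770 N = -15.77 kN.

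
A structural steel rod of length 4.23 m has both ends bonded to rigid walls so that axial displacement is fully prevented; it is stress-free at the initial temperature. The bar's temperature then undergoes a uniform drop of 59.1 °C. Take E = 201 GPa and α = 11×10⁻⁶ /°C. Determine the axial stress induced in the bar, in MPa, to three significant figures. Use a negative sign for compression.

131 MPa

Free thermal expansion αLΔT = 11e-6 · 4230 · -59.1 = -2.75 mm.
The walls impose strain ε = −(-2.75)/4230 = 6.5010e-04; σ = Eε = 201000 · 6.5010e-04 = 130.7 MPa.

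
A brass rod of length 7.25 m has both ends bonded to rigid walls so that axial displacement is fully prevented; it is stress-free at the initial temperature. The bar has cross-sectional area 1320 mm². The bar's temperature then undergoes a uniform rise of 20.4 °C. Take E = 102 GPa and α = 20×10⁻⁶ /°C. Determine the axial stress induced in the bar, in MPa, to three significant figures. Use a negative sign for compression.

-41.6 MPa

Free thermal expansion αLΔT = 20e-6 · 7250 · 20.4 = 2.958 mm.
The walls impose strain ε = −(2.958)/7250 = -4.0800e-04; σ = Eε = 102000 · -4.0800e-04 = -41.62 MPa.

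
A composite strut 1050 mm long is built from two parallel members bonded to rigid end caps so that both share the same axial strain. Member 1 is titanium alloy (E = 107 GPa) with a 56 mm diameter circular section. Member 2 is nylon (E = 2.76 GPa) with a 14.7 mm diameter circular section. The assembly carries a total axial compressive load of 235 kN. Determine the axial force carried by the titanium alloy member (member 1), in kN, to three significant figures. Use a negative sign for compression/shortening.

-235 kN

A_1 = 2463 mm².
A_2 = 169.7 mm².
Equal strain + equilibrium ⇒ each member carries load in proportion to AE: A₁E₁ = 263500000 N, A₂E₂ = 468400 N, ΣAE = 264000000 N.
F₁ = P·A₁E₁/ΣAE = -235000·263500000/264000000 = -234600 N.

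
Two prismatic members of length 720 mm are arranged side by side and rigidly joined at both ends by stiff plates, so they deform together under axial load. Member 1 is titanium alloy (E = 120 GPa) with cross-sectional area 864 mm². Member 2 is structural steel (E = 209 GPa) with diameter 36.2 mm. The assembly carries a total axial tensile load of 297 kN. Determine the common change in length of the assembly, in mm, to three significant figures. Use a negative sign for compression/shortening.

A_2 = 1029 mm².
Equal strain + equilibrium ⇒ each member carries load in proportion to AE: A₁E₁ = 103700000 N, A₂E₂ = 215100000 N, ΣAE = 318800000 N.
δ = PL/ΣAE = 297000·720/318800000 = 0.6708 mm.

0.671 mm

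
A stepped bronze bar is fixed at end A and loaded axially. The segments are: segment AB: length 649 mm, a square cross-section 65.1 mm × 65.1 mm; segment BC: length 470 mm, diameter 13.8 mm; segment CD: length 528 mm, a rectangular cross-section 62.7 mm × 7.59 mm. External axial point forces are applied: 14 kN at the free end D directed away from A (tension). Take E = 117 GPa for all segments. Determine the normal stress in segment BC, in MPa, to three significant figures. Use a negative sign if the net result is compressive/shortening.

Internal axial forces (sectioning from the free end, tension +): N_CD = 14 kN, N_BC = 14 kN, N_AB = 14 kN.
A_BC = 149.6 mm².
σ_BC = N_BC/A_BC = 14000/149.6 = 93.6 MPa.

93.6 MPa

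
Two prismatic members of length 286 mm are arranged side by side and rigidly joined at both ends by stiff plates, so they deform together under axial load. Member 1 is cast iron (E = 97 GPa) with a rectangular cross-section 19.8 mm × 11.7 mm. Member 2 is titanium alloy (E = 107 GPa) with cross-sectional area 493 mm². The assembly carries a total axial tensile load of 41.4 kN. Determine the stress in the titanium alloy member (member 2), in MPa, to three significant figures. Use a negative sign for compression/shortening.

58.9 MPa

A_1 = 231.7 mm².
Equal strain + equilibrium ⇒ each member carries load in proportion to AE: A₁E₁ = 22470000 N, A₂E₂ = 52750000 N, ΣAE = 75220000 N.
σ₂ = P·E₂/ΣAE = 41400·107000/75220000 = 58.89 MPa.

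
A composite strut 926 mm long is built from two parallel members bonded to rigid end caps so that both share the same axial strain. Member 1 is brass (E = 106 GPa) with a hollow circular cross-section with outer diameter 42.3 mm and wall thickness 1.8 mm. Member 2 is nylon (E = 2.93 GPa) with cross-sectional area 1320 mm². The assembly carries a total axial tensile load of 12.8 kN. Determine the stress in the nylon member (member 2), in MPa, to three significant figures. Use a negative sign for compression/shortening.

A_1 = 229 mm².
Equal strain + equilibrium ⇒ each member carries load in proportion to AE: A₁E₁ = 24280000 N, A₂E₂ = 3868000 N, ΣAE = 28140000 N.
σ₂ = P·E₂/ΣAE = 12800·2930/28140000 = 1.333 MPa.

1.33 MPa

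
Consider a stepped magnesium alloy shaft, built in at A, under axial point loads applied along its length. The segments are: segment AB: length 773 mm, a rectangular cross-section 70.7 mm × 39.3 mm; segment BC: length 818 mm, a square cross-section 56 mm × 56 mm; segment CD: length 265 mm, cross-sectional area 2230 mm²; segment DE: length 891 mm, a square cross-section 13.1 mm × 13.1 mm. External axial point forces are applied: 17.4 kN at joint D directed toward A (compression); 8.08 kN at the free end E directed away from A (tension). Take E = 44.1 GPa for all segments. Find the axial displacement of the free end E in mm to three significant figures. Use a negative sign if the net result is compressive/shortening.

0.812 mm

Internal axial forces (sectioning from the free end, tension +): N_DE = 8.08 kN, N_CD = -9.32 kN, N_BC = -9.32 kN, N_AB = -9.32 kN.
A_AB = 2779 mm².
A_BC = 3136 mm².
A_DE = 171.6 mm².
δ_AB = -9320·773/(2779·44100) = -0.0588 mm
δ_BC = -9320·818/(3136·44100) = -0.05513 mm
δ_CD = -9320·265/(2230·44100) = -0.02511 mm
δ_DE = 8080·891/(171.6·44100) = 0.9513 mm
δ = Σδ_i = 0.8122 mm.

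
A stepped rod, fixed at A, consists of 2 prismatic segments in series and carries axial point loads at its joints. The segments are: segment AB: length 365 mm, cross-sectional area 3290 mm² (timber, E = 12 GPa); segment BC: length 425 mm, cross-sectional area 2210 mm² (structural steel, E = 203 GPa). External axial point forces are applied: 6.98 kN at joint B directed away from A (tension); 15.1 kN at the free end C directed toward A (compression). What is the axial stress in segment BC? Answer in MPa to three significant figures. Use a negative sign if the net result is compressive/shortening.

Internal axial forces (sectioning from the free end, tension +): N_BC = -15.1 kN, N_AB = -8.12 kN.
σ_BC = N_BC/A_BC = -15100/2210 = -6.833 MPa.

-6.83 MPa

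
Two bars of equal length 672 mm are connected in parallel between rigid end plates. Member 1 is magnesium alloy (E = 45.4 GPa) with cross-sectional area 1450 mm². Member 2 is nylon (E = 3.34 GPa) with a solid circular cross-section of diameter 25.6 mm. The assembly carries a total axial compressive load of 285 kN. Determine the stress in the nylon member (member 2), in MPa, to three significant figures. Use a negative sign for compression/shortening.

A_2 = 514.7 mm².
Equal strain + equilibrium ⇒ each member carries load in proportion to AE: A₁E₁ = 65830000 N, A₂E₂ = 1719000 N, ΣAE = 67550000 N.
σ₂ = P·E₂/ΣAE = -285000·3340/67550000 = -14.09 MPa.

-14.1 MPa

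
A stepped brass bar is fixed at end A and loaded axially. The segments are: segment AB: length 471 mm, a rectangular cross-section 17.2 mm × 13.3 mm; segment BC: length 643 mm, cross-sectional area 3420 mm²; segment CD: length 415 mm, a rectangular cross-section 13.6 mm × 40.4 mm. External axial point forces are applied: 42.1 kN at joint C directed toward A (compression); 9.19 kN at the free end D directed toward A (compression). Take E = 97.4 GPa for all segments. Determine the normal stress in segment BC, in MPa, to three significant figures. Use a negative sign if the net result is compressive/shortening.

-15.0 MPa

Internal axial forces (sectioning from the free end, tension +): N_CD = -9.19 kN, N_BC = -51.29 kN, N_AB = -51.29 kN.
σ_BC = N_BC/A_BC = -51290/3420 = -15 MPa.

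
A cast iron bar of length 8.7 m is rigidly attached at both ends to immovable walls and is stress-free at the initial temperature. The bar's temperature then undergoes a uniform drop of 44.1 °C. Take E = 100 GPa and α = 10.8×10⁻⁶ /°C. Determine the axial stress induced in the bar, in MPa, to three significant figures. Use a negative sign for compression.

Free thermal expansion αLΔT = 10.8e-6 · 8700 · -44.1 = -4.144 mm.
The walls impose strain ε = −(-4.144)/8700 = 4.7628e-04; σ = Eε = 100000 · 4.7628e-04 = 47.63 MPa.

47.6 MPa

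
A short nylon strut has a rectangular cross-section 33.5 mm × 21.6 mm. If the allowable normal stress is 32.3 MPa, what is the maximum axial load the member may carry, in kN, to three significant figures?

23.4 kN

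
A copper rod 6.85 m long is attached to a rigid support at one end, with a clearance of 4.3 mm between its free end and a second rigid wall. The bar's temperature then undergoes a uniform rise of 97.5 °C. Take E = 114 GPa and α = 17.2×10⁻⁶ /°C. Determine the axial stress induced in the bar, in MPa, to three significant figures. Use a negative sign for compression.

-120 MPa

Free thermal expansion αLΔT = 17.2e-6 · 6850 · 97.5 = 11.49 mm.
The walls engage after the gap closes; constrained expansion = 11.49 − 4.3 = 7.187 mm.
The walls impose strain ε = −(7.187)/6850 = -1.0493e-03; σ = Eε = 114000 · -1.0493e-03 = -119.6 MPa.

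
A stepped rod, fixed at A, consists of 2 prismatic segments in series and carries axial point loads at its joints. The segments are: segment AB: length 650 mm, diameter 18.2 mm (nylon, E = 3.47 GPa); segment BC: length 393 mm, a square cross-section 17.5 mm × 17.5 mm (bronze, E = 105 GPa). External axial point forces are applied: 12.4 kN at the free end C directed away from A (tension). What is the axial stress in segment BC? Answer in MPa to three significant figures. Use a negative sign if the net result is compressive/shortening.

Internal axial forces (sectioning from the free end, tension +): N_BC = 12.4 kN, N_AB = 12.4 kN.
A_BC = 306.2 mm².
σ_BC = N_BC/A_BC = 12400/306.2 = 40.49 MPa.

40.5 MPa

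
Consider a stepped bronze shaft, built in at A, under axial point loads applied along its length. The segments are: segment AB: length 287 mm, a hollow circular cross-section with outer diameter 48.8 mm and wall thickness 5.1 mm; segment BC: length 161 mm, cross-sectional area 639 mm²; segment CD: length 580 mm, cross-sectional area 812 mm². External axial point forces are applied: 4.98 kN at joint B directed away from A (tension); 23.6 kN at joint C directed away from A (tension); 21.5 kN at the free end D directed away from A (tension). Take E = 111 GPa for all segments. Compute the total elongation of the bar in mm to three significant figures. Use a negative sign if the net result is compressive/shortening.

Internal axial forces (sectioning from the free end, tension +): N_CD = 21.5 kN, N_BC = 45.1 kN, N_AB = 50.08 kN.
A_AB = 700.2 mm².
δ_AB = 50080·287/(700.2·111000) = 0.1849 mm
δ_BC = 45100·161/(639·111000) = 0.1024 mm
δ_CD = 21500·580/(812·111000) = 0.1384 mm
δ = Σδ_i = 0.4257 mm.

0.426 mm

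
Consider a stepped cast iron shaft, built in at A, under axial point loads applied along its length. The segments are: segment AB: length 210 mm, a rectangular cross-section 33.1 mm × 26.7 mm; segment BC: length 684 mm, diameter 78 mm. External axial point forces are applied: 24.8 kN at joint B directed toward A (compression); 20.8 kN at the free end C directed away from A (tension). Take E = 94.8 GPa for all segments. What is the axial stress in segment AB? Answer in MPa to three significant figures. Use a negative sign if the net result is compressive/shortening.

Internal axial forces (sectioning from the free end, tension +): N_BC = 20.8 kN, N_AB = -4 kN.
A_AB = 883.8 mm².
σ_AB = N_AB/A_AB = -4000/883.8 = -4.526 MPa.

-4.53 MPa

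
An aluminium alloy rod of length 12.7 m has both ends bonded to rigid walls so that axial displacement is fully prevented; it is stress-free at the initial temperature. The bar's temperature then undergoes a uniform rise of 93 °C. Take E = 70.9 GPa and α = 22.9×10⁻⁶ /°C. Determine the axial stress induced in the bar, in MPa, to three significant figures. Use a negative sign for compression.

Free thermal expansion αLΔT = 22.9e-6 · 12700 · 93 = 27.05 mm.
The walls impose strain ε = −(27.05)/12700 = -2.1297e-03; σ = Eε = 70900 · -2.1297e-03 = -151 MPa.

-151 MPa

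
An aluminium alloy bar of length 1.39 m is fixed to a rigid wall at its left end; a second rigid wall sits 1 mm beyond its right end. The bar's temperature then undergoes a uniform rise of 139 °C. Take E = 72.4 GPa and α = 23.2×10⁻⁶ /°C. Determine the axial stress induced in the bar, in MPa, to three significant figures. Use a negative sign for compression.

-181 MPa

Free thermal expansion αLΔT = 23.2e-6 · 1390 · 139 = 4.482 mm.
The walls engage after the gap closes; constrained expansion = 4.482 − 1 = 3.482 mm.
The walls impose strain ε = −(3.482)/1390 = -2.5054e-03; σ = Eε = 72400 · -2.5054e-03 = -181.4 MPa.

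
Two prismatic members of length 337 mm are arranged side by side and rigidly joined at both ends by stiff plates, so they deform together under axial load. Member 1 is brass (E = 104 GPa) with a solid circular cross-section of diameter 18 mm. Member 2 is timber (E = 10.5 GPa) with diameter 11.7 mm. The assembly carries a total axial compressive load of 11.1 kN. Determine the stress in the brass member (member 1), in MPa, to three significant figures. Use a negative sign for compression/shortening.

A_1 = 254.5 mm².
A_2 = 107.5 mm².
Equal strain + equilibrium ⇒ each member carries load in proportion to AE: A₁E₁ = 26460000 N, A₂E₂ = 1129000 N, ΣAE = 27590000 N.
σ₁ = P·E₁/ΣAE = -11100·104000/27590000 = -41.84 MPa.

-41.8 MPa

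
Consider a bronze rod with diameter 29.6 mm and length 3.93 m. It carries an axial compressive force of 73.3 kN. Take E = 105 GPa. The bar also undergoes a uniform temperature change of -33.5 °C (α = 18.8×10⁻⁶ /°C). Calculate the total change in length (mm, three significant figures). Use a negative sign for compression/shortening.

A = 688.1 mm².
δ_mech = NL/(AE) = -73300·3930/(688.1·105000) = -3.987 mm.
δ_thermal = αLΔT = 18.8e-6·3930·-33.5 = -2.475 mm.
δ = δ_mech + δ_thermal = -6.462 mm.

-6.46 mm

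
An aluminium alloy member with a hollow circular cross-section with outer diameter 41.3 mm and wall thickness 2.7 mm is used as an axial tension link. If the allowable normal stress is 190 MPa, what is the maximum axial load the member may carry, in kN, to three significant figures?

62.2 kN

A = 327.4 mm².
P_max = σ_allow · A = 190 · 327.4 = 62210 N = 62.21 kN.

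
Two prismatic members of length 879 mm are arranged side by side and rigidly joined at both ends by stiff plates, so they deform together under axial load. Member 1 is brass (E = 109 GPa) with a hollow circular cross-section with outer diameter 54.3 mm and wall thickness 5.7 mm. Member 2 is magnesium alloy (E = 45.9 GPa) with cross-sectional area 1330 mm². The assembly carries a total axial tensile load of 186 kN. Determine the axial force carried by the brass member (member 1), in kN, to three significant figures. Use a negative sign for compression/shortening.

113 kN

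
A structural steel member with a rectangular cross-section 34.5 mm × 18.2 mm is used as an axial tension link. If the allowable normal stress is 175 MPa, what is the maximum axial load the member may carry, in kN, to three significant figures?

110 kN

A = 627.9 mm².
P_max = σ_allow · A = 175 · 627.9 = 109900 N = 109.9 kN.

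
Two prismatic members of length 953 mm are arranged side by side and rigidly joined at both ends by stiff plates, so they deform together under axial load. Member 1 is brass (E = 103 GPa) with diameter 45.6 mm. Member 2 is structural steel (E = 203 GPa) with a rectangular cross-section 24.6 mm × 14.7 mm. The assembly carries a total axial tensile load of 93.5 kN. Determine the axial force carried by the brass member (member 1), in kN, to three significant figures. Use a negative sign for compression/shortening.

A_1 = 1633 mm².
A_2 = 361.6 mm².
Equal strain + equilibrium ⇒ each member carries load in proportion to AE: A₁E₁ = 168200000 N, A₂E₂ = 73410000 N, ΣAE = 241600000 N.
F₁ = P·A₁E₁/ΣAE = 93500·168200000/241600000 = 65090 N.

65.1 kN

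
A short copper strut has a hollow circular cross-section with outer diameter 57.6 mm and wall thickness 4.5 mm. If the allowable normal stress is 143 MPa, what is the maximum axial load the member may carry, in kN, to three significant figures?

A = 750.7 mm².
P_max = σ_allow · A = 143 · 750.7 = 107300 N = 107.3 kN.

107 kN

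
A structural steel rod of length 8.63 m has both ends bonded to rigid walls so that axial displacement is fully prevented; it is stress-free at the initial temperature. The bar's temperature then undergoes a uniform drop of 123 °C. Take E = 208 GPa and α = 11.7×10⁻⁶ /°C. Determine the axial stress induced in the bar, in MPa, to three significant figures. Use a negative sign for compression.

299 MPa

Free thermal expansion αLΔT = 11.7e-6 · 8630 · -123 = -12.42 mm.
The walls impose strain ε = −(-12.42)/8630 = 1.4391e-03; σ = Eε = 208000 · 1.4391e-03 = 299.3 MPa.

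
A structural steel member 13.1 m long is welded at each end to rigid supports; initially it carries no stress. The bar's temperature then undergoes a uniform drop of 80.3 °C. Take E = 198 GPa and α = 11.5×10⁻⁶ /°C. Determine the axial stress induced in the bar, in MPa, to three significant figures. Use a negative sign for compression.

Free thermal expansion αLΔT = 11.5e-6 · 13100 · -80.3 = -12.1 mm.
The walls impose strain ε = −(-12.1)/13100 = 9.2345e-04; σ = Eε = 198000 · 9.2345e-04 = 182.8 MPa.

183 MPa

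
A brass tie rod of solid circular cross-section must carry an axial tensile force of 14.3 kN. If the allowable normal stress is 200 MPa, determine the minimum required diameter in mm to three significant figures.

Required area A ≥ P/σ_allow = 14300/200 = 71.5 mm².
For a solid circular section, d ≥ √(4A/π) = 9.541 mm.

9.54 mm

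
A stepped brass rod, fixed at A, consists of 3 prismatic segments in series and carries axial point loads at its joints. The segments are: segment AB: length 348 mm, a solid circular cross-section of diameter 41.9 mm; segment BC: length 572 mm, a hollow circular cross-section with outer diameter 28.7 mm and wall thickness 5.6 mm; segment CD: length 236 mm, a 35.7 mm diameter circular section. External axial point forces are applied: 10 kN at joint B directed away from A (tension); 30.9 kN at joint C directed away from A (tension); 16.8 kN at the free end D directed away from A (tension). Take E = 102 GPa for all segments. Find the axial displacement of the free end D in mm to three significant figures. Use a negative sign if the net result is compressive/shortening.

0.840 mm

Internal axial forces (sectioning from the free end, tension +): N_CD = 16.8 kN, N_BC = 47.7 kN, N_AB = 57.7 kN.
A_AB = 1379 mm².
A_BC = 406.4 mm².
A_CD = 1001 mm².
δ_AB = 57700·348/(1379·102000) = 0.1428 mm
δ_BC = 47700·572/(406.4·102000) = 0.6582 mm
δ_CD = 16800·236/(1001·102000) = 0.03883 mm
δ = Σδ_i = 0.8398 mm.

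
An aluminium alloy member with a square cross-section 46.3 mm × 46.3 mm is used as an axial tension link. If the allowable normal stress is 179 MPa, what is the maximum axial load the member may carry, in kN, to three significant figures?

384 kN

A = 2144 mm².
P_max = σ_allow · A = 179 · 2144 = 383700 N = 383.7 kN.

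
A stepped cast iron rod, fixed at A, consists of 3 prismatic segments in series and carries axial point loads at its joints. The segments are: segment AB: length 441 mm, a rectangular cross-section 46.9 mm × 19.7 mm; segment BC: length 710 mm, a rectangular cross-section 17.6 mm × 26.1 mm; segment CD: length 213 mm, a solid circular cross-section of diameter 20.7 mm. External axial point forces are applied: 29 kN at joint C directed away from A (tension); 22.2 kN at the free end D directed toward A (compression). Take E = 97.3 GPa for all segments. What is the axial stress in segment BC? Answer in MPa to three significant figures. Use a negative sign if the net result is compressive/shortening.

Internal axial forces (sectioning from the free end, tension +): N_CD = -22.2 kN, N_BC = 6.8 kN, N_AB = 6.8 kN.
A_BC = 459.4 mm².
σ_BC = N_BC/A_BC = 6800/459.4 = 14.8 MPa.

14.8 MPa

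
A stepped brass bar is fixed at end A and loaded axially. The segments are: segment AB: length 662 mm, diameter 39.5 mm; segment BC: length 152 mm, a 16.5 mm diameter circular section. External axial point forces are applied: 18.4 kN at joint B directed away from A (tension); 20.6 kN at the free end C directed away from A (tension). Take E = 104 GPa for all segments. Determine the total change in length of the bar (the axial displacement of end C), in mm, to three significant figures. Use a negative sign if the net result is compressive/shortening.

Internal axial forces (sectioning from the free end, tension +): N_BC = 20.6 kN, N_AB = 39 kN.
A_AB = 1225 mm².
A_BC = 213.8 mm².
δ_AB = 39000·662/(1225·104000) = 0.2026 mm
δ_BC = 20600·152/(213.8·104000) = 0.1408 mm
δ = Σδ_i = 0.3434 mm.

0.343 mm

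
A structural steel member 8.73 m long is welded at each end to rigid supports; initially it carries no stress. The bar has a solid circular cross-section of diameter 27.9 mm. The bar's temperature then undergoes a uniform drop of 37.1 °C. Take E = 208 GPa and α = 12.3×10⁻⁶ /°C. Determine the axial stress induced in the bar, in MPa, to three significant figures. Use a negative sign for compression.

Free thermal expansion αLΔT = 12.3e-6 · 8730 · -37.1 = -3.984 mm.
The walls impose strain ε = −(-3.984)/8730 = 4.5633e-04; σ = Eε = 208000 · 4.5633e-04 = 94.92 MPa.

94.9 MPa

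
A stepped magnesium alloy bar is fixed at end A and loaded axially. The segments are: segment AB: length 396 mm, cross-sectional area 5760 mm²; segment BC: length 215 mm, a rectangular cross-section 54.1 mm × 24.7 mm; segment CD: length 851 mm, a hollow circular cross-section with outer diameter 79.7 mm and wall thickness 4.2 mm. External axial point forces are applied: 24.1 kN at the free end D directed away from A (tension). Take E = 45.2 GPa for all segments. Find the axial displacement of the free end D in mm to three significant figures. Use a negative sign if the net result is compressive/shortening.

0.578 mm

Internal axial forces (sectioning from the free end, tension +): N_CD = 24.1 kN, N_BC = 24.1 kN, N_AB = 24.1 kN.
A_BC = 1336 mm².
A_CD = 996.2 mm².
δ_AB = 24100·396/(5760·45200) = 0.03666 mm
δ_BC = 24100·215/(1336·45200) = 0.08579 mm
δ_CD = 24100·851/(996.2·45200) = 0.4555 mm
δ = Σδ_i = 0.5779 mm.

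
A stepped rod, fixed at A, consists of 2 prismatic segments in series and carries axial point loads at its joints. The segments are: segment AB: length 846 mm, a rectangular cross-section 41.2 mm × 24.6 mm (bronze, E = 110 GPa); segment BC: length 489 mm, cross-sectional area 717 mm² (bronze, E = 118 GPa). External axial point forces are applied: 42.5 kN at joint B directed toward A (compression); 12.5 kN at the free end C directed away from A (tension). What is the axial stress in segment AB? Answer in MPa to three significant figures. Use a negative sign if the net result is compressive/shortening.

-29.6 MPa

Internal axial forces (sectioning from the free end, tension +): N_BC = 12.5 kN, N_AB = -30 kN.
A_AB = 1014 mm².
σ_AB = N_AB/A_AB = -30000/1014 = -29.6 MPa.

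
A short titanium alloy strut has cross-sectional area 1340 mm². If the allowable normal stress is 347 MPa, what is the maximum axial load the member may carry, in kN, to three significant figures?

465 kN

P_max = σ_allow · A = 347 · 1340 = 465000 N = 465 kN.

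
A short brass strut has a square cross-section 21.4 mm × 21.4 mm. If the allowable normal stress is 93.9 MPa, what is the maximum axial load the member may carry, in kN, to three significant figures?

43.0 kN

A = 458 mm².
P_max = σ_allow · A = 93.9 · 458 = 43000 N = 43 kN.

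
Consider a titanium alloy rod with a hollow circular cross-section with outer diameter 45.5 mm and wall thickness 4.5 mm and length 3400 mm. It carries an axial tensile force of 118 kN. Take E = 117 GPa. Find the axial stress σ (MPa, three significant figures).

A = 579.6 mm².
σ = N/A = 118000/579.6 = 203.6 MPa.

204 MPa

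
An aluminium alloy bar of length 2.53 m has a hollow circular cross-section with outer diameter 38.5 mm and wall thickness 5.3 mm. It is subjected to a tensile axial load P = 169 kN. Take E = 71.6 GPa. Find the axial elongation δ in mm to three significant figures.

10.8 mm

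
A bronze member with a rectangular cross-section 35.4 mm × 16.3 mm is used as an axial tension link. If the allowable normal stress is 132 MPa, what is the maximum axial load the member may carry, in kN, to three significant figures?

76.2 kN

A = 577 mm².
P_max = σ_allow · A = 132 · 577 = 76170 N = 76.17 kN.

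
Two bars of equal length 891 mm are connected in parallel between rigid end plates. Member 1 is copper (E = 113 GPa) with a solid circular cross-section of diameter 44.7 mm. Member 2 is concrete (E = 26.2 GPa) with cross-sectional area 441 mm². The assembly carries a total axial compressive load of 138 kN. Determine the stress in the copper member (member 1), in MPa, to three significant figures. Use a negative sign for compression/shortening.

A_1 = 1569 mm².
Equal strain + equilibrium ⇒ each member carries load in proportion to AE: A₁E₁ = 177300000 N, A₂E₂ = 11550000 N, ΣAE = 188900000 N.
σ₁ = P·E₁/ΣAE = -138000·113000/188900000 = -82.56 MPa.

-82.6 MPa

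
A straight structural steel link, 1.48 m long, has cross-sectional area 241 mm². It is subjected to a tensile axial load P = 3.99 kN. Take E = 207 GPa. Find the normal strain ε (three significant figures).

σ = N/A = 16.56 MPa; ε = σ/E = 16.56/207000 = 7.998e-05.

8.00e-05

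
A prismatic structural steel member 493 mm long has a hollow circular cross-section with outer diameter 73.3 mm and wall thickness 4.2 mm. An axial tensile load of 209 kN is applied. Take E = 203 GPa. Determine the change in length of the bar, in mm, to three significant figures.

A = 911.8 mm².
δ_mech = NL/(AE) = 209000·493/(911.8·203000) = 0.5567 mm.

0.557 mm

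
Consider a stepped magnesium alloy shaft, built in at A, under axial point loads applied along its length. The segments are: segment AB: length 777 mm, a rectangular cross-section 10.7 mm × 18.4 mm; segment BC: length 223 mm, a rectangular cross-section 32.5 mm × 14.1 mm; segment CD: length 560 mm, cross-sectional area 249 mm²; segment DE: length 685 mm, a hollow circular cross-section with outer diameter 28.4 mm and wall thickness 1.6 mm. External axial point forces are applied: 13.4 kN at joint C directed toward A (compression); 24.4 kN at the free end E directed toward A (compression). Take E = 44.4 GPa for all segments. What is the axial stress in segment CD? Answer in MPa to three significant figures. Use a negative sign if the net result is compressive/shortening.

-98.0 MPa

Internal axial forces (sectioning from the free end, tension +): N_DE = -24.4 kN, N_CD = -24.4 kN, N_BC = -37.8 kN, N_AB = -37.8 kN.
σ_CD = N_CD/A_CD = -24400/249 = -97.99 MPa.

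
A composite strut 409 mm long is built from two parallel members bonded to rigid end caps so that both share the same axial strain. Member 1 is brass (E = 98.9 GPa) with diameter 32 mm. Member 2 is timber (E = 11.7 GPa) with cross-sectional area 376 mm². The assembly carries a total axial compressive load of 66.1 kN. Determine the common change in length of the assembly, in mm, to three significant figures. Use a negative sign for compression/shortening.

-0.322 mm

A_1 = 804.2 mm².
Equal strain + equilibrium ⇒ each member carries load in proportion to AE: A₁E₁ = 79540000 N, A₂E₂ = 4399000 N, ΣAE = 83940000 N.
δ = PL/ΣAE = -66100·409/83940000 = -0.3221 mm.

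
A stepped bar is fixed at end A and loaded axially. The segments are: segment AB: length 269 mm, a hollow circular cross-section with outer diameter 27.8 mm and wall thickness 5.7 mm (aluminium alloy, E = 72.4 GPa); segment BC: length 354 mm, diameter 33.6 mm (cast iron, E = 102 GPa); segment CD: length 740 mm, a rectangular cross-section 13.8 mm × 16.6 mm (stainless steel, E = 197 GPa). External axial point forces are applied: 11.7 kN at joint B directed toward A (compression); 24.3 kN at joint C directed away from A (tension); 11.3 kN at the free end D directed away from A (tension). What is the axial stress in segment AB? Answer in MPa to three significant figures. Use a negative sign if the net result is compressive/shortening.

60.4 MPa

Internal axial forces (sectioning from the free end, tension +): N_CD = 11.3 kN, N_BC = 35.6 kN, N_AB = 23.9 kN.
A_AB = 395.7 mm².
σ_AB = N_AB/A_AB = 23900/395.7 = 60.39 MPa.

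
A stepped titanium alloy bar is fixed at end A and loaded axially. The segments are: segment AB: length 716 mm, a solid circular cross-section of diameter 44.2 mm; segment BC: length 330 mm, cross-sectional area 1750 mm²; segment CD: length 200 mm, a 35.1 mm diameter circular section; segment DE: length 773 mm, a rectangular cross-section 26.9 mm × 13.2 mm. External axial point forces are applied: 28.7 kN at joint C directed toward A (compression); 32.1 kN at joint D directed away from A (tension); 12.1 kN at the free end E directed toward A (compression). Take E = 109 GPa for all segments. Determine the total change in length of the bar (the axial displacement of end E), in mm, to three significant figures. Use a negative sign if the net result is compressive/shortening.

-0.256 mm

Internal axial forces (sectioning from the free end, tension +): N_DE = -12.1 kN, N_CD = 20 kN, N_BC = -8.7 kN, N_AB = -8.7 kN.
A_AB = 1534 mm².
A_CD = 967.6 mm².
A_DE = 355.1 mm².
δ_AB = -8700·716/(1534·109000) = -0.03725 mm
δ_BC = -8700·330/(1750·109000) = -0.01505 mm
δ_CD = 20000·200/(967.6·109000) = 0.03793 mm
δ_DE = -12100·773/(355.1·109000) = -0.2417 mm
δ = Σδ_i = -0.256 mm.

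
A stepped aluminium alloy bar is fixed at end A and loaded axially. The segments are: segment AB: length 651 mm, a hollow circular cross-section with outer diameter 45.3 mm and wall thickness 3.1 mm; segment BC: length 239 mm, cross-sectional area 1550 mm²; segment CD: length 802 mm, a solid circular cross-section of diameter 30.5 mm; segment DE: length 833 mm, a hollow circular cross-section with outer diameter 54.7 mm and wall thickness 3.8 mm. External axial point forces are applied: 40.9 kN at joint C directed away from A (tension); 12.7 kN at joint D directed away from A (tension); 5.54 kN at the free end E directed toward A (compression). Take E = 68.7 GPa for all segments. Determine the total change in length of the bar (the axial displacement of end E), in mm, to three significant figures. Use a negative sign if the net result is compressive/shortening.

1.22 mm

Internal axial forces (sectioning from the free end, tension +): N_DE = -5.54 kN, N_CD = 7.16 kN, N_BC = 48.06 kN, N_AB = 48.06 kN.
A_AB = 411 mm².
A_CD = 730.6 mm².
A_DE = 607.6 mm².
δ_AB = 48060·651/(411·68700) = 1.108 mm
δ_BC = 48060·239/(1550·68700) = 0.1079 mm
δ_CD = 7160·802/(730.6·68700) = 0.1144 mm
δ_DE = -5540·833/(607.6·68700) = -0.1105 mm
δ = Σδ_i = 1.22 mm.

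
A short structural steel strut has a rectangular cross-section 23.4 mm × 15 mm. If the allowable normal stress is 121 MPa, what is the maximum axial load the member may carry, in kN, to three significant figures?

42.5 kN

A = 351 mm².
P_max = σ_allow · A = 121 · 351 = 42470 N = 42.47 kN.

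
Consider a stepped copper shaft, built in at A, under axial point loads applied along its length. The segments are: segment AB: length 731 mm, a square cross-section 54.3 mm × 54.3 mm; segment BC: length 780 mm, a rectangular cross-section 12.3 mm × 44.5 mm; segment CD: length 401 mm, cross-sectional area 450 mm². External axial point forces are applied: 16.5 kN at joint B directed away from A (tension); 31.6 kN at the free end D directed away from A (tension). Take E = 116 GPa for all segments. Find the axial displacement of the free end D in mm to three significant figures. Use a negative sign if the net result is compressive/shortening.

Internal axial forces (sectioning from the free end, tension +): N_CD = 31.6 kN, N_BC = 31.6 kN, N_AB = 48.1 kN.
A_AB = 2948 mm².
A_BC = 547.4 mm².
δ_AB = 48100·731/(2948·116000) = 0.1028 mm
δ_BC = 31600·780/(547.4·116000) = 0.3882 mm
δ_CD = 31600·401/(450·116000) = 0.2428 mm
δ = Σδ_i = 0.7338 mm.

0.734 mm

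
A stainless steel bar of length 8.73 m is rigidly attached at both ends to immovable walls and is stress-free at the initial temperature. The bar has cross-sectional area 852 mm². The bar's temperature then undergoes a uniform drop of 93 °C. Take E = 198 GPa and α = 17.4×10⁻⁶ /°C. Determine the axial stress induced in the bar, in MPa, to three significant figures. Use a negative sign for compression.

Free thermal expansion αLΔT = 17.4e-6 · 8730 · -93 = -14.13 mm.
The walls impose strain ε = −(-14.13)/8730 = 1.6182e-03; σ = Eε = 198000 · 1.6182e-03 = 320.4 MPa.

320 MPa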